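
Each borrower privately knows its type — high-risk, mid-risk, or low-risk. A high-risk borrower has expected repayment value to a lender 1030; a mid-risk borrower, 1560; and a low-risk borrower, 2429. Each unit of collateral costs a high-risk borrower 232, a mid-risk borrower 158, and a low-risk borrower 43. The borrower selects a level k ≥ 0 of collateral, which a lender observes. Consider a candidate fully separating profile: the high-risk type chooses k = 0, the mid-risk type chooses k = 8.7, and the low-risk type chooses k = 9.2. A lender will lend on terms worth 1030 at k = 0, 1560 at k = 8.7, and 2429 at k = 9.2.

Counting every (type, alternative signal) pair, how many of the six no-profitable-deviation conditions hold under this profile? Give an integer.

Mid-risk (own payoff 1560 − 158×8.7 = 185.4): to k=0 gives 1030 → profitable ✗; to k=9.2 gives 2429 − 158×9.2 = 975.4 → profitable ✗.
Low-risk (own payoff 2429 − 43×9.2 = 2033.4): to k=0 gives 1030 → no gain ✓; to k=8.7 gives 1560 − 43×8.7 = 1185.9 → no gain ✓.
High-risk (own payoff 1030): to k=8.7 gives 1560 − 232×8.7 = -458.4 → no gain ✓; to k=9.2 gives 2429 − 232×9.2 = 294.6 → no gain ✓.
4 of the 6 constraints hold; not an equilibrium.

4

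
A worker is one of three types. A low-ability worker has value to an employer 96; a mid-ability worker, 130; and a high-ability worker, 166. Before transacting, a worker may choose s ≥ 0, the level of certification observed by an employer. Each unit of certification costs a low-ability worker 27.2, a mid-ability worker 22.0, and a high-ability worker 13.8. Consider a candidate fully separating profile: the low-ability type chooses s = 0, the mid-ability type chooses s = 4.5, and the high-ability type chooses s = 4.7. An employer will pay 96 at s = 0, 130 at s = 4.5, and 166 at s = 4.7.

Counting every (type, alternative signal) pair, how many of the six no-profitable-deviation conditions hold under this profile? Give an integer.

High-ability (own payoff 166 − 13.8×4.7 = 101.14): to s=0 gives 96 → no gain ✓; to s=4.5 gives 130 − 13.8×4.5 = 67.9 → no gain ✓.
Mid-ability (own payoff 130 − 22.0×4.5 = 31): to s=0 gives 96 → profitable ✗; to s=4.7 gives 166 − 22.0×4.7 = 62.6 → profitable ✗.
Low-ability (own payoff 96): to s=4.5 gives 130 − 27.2×4.5 = 7.6 → no gain ✓; to s=4.7 gives 166 − 27.2×4.7 = 38.16 → no gain ✓.
4 of the 6 constraints hold; not an equilibrium.

4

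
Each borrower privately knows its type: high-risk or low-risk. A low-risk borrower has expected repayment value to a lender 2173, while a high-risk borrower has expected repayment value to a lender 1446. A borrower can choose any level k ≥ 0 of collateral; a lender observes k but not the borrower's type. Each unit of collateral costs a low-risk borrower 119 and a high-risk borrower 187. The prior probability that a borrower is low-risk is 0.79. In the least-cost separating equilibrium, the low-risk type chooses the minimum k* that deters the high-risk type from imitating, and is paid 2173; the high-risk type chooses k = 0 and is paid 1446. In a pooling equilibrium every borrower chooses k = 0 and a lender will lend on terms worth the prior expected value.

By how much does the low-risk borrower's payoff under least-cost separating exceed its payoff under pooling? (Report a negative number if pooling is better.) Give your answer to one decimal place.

-310.0

Least-cost separating signal: k* solves 1446 = 2173 − 187·k*, so k* = (2173 − 1446)/187 ≈ 3.8877.
Low-risk type's separating payoff: 2173 − 119 × k* = 2173 − 119 × (2173 − 1446)/187 = 2173 − 86513/187 ≈ 1710.364.
Pooling payoff: 0.79 × 2173 + 0.21 × 1446 = 2020.33.
Difference: 1710.364 − 2020.33 = -309.966, i.e. -310.0 to one decimal place.
The low-risk type would prefer the pooling outcome.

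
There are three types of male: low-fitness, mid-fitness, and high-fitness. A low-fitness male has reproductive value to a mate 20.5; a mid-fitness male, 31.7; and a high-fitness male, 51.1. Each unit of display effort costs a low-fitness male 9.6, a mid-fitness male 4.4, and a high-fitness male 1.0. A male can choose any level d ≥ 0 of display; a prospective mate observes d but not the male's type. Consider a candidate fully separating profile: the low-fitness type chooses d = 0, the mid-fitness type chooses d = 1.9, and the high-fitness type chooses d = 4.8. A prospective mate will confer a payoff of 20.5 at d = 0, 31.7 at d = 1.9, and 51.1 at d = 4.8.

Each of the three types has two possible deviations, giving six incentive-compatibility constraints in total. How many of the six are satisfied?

Mid-fitness (own payoff 31.7 − 4.4×1.9 = 23.34): to d=0 gives 20.5 → no gain ✓; to d=4.8 gives 51.1 − 4.4×4.8 = 29.98 → profitable ✗.
High-fitness (own payoff 51.1 − 1.0×4.8 = 46.3): to d=0 gives 20.5 → no gain ✓; to d=1.9 gives 31.7 − 1.0×1.9 = 29.8 → no gain ✓.
Low-fitness (own payoff 20.5): to d=1.9 gives 31.7 − 9.6×1.9 = 13.46 → no gain ✓; to d=4.8 gives 51.1 − 9.6×4.8 = 5.02 → no gain ✓.
5 of the 6 constraints hold; not an equilibrium.

5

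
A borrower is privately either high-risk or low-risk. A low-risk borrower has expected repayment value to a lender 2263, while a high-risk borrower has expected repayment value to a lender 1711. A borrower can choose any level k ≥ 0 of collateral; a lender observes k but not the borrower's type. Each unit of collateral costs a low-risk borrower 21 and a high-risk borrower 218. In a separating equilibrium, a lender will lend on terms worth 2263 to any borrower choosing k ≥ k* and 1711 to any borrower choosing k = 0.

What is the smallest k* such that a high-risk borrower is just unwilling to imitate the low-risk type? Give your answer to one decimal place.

A high-risk borrower choosing k = 0 receives 1711.
Imitating at k* instead would pay 2263 at cost 218·k*, netting 2263 − 218·k*.
Indifference: 1711 = 2263 − 218·k*, so k* = (2263 − 1711) / 218 ≈ 2.5.
This is the high-risk type's binding incentive-compatibility constraint; any k ≥ 2.5 sustains separation on that side.

2.5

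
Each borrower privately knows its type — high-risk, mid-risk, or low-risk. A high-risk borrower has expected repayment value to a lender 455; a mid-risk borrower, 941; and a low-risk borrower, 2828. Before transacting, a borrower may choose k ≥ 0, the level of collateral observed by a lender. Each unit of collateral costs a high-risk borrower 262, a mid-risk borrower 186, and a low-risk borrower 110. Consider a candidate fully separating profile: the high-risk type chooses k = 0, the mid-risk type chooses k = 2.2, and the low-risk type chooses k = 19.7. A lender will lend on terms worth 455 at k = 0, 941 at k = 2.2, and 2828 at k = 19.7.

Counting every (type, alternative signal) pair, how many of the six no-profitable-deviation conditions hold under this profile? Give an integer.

5

Low-risk (own payoff 2828 − 110×19.7 = 661): to k=0 gives 455 → no gain ✓; to k=2.2 gives 941 − 110×2.2 = 699 → profitable ✗.
Mid-risk (own payoff 941 − 186×2.2 = 531.8): to k=0 gives 455 → no gain ✓; to k=19.7 gives 2828 − 186×19.7 = -836.2 → no gain ✓.
High-risk (own payoff 455): to k=2.2 gives 941 − 262×2.2 = 364.6 → no gain ✓; to k=19.7 gives 2828 − 262×19.7 = -2333.4 → no gain ✓.
5 of the 6 constraints hold; not an equilibrium.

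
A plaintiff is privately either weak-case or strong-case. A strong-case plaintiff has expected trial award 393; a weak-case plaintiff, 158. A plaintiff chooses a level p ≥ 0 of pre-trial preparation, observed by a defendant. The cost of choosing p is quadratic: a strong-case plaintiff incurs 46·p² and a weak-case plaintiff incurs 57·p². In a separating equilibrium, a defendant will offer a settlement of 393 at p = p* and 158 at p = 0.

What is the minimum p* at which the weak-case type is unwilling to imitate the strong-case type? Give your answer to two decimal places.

2.03

The weak-case type at p = 0 receives 158; imitating at p* yields 393 − 57·p*².
Indifference: 158 = 393 − 57·p*², so p*² = (393 − 158) / 57 ≈ 4.1228.
p* = √4.1228 ≈ 2.03.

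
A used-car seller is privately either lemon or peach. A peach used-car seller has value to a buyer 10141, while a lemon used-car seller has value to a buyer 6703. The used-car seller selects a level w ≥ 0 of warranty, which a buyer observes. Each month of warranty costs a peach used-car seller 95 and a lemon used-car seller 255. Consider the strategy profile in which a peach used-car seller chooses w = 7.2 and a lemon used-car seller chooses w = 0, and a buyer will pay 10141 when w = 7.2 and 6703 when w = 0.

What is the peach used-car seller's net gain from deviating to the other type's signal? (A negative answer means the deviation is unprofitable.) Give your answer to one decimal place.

Playing w = 7.2 the peach used-car seller receives 10141 − 95 × 7.2 = 9457.
Deviating to w = 0 yields 6703 instead.
Gain from deviating: 6703 − 9457 = -2754.0.
The gain is negative, so the peach type's incentive-compatibility constraint is satisfied.

-2754.0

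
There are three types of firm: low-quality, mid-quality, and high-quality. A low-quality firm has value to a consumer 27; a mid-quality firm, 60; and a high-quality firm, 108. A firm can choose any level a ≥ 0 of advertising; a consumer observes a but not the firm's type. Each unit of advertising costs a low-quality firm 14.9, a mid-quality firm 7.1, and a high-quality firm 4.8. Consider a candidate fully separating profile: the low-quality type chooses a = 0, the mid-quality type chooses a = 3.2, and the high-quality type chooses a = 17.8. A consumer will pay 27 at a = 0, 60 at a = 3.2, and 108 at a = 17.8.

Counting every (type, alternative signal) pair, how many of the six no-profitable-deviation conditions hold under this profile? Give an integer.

4

Low-quality (own payoff 27): to a=3.2 gives 60 − 14.9×3.2 = 12.32 → no gain ✓; to a=17.8 gives 108 − 14.9×17.8 = -157.22 → no gain ✓.
High-quality (own payoff 108 − 4.8×17.8 = 22.56): to a=0 gives 27 → profitable ✗; to a=3.2 gives 60 − 4.8×3.2 = 44.64 → profitable ✗.
Mid-quality (own payoff 60 − 7.1×3.2 = 37.28): to a=0 gives 27 → no gain ✓; to a=17.8 gives 108 − 7.1×17.8 = -18.38 → no gain ✓.
4 of the 6 constraints hold; not an equilibrium.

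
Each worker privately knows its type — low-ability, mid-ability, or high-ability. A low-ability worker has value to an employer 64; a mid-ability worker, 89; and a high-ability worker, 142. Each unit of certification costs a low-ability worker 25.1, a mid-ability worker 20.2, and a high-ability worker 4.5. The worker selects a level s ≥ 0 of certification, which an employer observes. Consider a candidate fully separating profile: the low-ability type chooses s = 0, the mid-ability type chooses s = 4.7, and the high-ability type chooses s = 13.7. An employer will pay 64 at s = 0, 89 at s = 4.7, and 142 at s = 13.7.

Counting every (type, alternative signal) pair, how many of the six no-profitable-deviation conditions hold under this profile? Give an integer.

High-ability (own payoff 142 − 4.5×13.7 = 80.35): to s=0 gives 64 → no gain ✓; to s=4.7 gives 89 − 4.5×4.7 = 67.85 → no gain ✓.
Low-ability (own payoff 64): to s=4.7 gives 89 − 25.1×4.7 = -28.97 → no gain ✓; to s=13.7 gives 142 − 25.1×13.7 = -201.87 → no gain ✓.
Mid-ability (own payoff 89 − 20.2×4.7 = -5.94): to s=0 gives 64 → profitable ✗; to s=13.7 gives 142 − 20.2×13.7 = -134.74 → no gain ✓.
5 of the 6 constraints hold; not an equilibrium.

5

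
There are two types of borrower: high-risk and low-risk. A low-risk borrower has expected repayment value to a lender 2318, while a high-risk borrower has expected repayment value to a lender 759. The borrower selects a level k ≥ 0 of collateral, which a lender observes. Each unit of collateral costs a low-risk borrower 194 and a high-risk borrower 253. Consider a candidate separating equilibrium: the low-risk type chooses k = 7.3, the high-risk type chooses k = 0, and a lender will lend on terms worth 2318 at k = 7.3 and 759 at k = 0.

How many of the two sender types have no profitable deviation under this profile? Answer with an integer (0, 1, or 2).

2

High-risk type: stay at 0 → 759; mimic → 2318 − 253 × 7.3 = 471.1. IC holds (759 ≥ 471.1).
Low-risk type: signal → 2318 − 194 × 7.3 = 901.8; deviate to 0 → 759. IC holds (901.8 ≥ 759).
2 of 2 constraints hold, so this is a separating equilibrium.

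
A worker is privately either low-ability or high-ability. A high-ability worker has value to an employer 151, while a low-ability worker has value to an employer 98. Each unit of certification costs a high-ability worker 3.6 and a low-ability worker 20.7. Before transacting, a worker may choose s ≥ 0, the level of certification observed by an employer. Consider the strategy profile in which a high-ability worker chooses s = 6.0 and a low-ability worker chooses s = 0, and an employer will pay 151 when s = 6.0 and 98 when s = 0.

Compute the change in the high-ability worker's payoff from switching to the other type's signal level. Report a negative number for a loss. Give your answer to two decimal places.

-31.40

Playing s = 6.0 the high-ability worker receives 151 − 3.6 × 6.0 = 129.4.
Deviating to s = 0 yields 98 instead.
Gain from deviating: 98 − 129.4 = -31.40.
The gain is negative, so the high-ability type's incentive-compatibility constraint is satisfied.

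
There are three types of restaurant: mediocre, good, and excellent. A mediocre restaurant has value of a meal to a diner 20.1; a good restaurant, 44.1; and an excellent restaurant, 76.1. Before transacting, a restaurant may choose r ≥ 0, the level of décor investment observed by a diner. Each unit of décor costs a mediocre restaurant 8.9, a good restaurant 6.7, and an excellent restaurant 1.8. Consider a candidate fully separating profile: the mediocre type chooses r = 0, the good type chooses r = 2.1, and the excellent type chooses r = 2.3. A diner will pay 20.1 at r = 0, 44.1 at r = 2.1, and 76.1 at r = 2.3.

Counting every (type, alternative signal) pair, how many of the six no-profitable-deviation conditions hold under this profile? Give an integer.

3

Good (own payoff 44.1 − 6.7×2.1 = 30.03): to r=0 gives 20.1 → no gain ✓; to r=2.3 gives 76.1 − 6.7×2.3 = 60.69 → profitable ✗.
Mediocre (own payoff 20.1): to r=2.1 gives 44.1 − 8.9×2.1 = 25.41 → profitable ✗; to r=2.3 gives 76.1 − 8.9×2.3 = 55.63 → profitable ✗.
Excellent (own payoff 76.1 − 1.8×2.3 = 71.96): to r=0 gives 20.1 → no gain ✓; to r=2.1 gives 44.1 − 1.8×2.1 = 40.32 → no gain ✓.
3 of the 6 constraints hold; not an equilibrium.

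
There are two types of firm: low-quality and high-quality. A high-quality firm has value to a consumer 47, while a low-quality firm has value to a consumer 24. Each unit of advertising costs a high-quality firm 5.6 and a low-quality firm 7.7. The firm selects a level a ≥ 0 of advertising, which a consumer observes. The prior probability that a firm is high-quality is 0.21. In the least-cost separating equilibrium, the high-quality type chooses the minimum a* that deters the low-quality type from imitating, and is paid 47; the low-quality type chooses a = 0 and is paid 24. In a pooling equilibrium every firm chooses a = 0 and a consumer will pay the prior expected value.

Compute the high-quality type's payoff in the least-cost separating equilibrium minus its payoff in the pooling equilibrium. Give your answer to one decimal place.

Least-cost separating signal: a* solves 24 = 47 − 7.7·a*, so a* = (47 − 24)/7.7 ≈ 2.9870.
High-quality type's separating payoff: 47 − 5.6 × a* = 47 − 5.6 × (47 − 24)/7.7 = 47 − 128.8/7.7 ≈ 30.273.
Pooling payoff: 0.21 × 47 + 0.79 × 24 = 28.83.
Difference: 30.273 − 28.83 = 1.443, i.e. 1.4 to one decimal place.
The high-quality type prefers to separate.

1.4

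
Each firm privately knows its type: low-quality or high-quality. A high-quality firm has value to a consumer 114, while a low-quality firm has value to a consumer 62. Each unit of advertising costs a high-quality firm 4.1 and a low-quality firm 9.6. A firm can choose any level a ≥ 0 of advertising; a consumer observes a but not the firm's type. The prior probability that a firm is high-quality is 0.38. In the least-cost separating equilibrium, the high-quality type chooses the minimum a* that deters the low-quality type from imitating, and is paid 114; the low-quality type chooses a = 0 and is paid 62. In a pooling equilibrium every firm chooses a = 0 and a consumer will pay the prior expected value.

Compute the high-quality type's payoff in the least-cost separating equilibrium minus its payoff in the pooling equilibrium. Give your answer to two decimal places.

10.03

Least-cost separating signal: a* solves 62 = 114 − 9.6·a*, so a* = (114 − 62)/9.6 ≈ 5.4167.
High-quality type's separating payoff: 114 − 4.1 × a* = 114 − 4.1 × (114 − 62)/9.6 = 114 − 213.2/9.6 ≈ 91.7917.
Pooling payoff: 0.38 × 114 + 0.62 × 62 = 81.76.
Difference: 91.7917 − 81.76 = 10.0317, i.e. 10.03 to two decimal places.
The high-quality type prefers to separate.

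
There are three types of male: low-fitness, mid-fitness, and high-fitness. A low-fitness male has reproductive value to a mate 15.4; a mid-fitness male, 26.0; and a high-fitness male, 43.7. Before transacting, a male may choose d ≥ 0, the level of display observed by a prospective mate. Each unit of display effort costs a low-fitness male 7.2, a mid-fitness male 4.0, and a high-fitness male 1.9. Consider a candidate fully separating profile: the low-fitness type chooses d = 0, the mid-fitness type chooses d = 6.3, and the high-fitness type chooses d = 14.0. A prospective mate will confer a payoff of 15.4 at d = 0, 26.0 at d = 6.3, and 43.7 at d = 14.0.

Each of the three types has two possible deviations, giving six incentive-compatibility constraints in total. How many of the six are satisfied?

Mid-fitness (own payoff 26.0 − 4.0×6.3 = 0.8): to d=0 gives 15.4 → profitable ✗; to d=14.0 gives 43.7 − 4.0×14.0 = -12.3 → no gain ✓.
Low-fitness (own payoff 15.4): to d=6.3 gives 26.0 − 7.2×6.3 = -19.36 → no gain ✓; to d=14.0 gives 43.7 − 7.2×14.0 = -57.1 → no gain ✓.
High-fitness (own payoff 43.7 − 1.9×14.0 = 17.1): to d=0 gives 15.4 → no gain ✓; to d=6.3 gives 26.0 − 1.9×6.3 = 14.03 → no gain ✓.
5 of the 6 constraints hold; not an equilibrium.

5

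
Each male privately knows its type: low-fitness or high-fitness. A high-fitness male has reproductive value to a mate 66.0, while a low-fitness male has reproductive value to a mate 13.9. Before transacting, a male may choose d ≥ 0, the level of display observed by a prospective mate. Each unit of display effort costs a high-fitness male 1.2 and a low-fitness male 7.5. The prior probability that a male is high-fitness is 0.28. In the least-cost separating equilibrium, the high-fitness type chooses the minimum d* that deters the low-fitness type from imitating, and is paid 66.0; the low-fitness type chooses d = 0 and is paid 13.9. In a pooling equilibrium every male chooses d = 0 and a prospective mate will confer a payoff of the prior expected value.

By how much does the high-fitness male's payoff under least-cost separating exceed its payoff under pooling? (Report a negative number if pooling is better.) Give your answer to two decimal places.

Least-cost separating signal: d* solves 13.9 = 66.0 − 7.5·d*, so d* = (66.0 − 13.9)/7.5 ≈ 6.9467.
High-fitness type's separating payoff: 66.0 − 1.2 × d* = 66.0 − 1.2 × (66.0 − 13.9)/7.5 = 66.0 − 62.52/7.5 = 57.664.
Pooling payoff: 0.28 × 66.0 + 0.72 × 13.9 = 28.488.
Difference: 57.664 − 28.488 = 29.176, i.e. 29.18 to two decimal places.
The high-fitness type prefers to separate.

29.18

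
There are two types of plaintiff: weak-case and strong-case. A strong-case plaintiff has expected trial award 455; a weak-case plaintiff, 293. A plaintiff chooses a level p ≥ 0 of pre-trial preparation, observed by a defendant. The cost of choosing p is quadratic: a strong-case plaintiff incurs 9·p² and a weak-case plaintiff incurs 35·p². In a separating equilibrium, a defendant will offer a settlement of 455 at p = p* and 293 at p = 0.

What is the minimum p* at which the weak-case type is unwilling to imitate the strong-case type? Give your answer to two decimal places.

2.15

The weak-case type at p = 0 receives 293; imitating at p* yields 455 − 35·p*².
Indifference: 293 = 455 − 35·p*², so p*² = (455 − 293) / 35 ≈ 4.6286.
p* = √4.6286 ≈ 2.15.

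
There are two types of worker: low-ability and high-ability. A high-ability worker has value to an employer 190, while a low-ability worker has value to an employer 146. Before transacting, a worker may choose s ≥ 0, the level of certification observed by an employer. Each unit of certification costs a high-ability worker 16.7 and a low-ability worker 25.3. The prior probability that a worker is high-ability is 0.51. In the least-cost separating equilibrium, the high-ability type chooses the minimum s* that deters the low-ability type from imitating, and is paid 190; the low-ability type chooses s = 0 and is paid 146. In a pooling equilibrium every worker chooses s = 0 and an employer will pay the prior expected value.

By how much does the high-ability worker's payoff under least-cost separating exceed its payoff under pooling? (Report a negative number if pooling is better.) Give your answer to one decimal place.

Least-cost separating signal: s* solves 146 = 190 − 25.3·s*, so s* = (190 − 146)/25.3 ≈ 1.7391.
High-ability type's separating payoff: 190 − 16.7 × s* = 190 − 16.7 × (190 − 146)/25.3 = 190 − 734.8/25.3 ≈ 160.957.
Pooling payoff: 0.51 × 190 + 0.49 × 146 = 168.44.
Difference: 160.957 − 168.44 = -7.483, i.e. -7.5 to one decimal place.
The high-ability type would prefer the pooling outcome.

-7.5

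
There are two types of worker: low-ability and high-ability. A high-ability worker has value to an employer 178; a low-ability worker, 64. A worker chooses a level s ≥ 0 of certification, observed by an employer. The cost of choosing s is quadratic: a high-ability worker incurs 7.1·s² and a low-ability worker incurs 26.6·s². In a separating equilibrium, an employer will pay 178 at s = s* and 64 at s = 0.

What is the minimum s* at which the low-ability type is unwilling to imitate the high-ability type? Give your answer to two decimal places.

The low-ability type at s = 0 receives 64; imitating at s* yields 178 − 26.6·s*².
Indifference: 64 = 178 − 26.6·s*², so s*² = (178 − 64) / 26.6 ≈ 4.2857.
s* = √4.2857 ≈ 2.07.

2.07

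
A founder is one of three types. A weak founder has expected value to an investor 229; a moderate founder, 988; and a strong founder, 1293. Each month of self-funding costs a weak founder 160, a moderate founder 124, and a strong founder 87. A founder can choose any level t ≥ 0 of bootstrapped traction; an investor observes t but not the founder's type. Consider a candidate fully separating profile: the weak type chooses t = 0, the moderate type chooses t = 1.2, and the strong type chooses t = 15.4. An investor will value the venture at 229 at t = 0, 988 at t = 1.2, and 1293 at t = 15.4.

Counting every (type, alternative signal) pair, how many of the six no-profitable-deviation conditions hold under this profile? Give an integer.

3

Weak (own payoff 229): to t=1.2 gives 988 − 160×1.2 = 796 → profitable ✗; to t=15.4 gives 1293 − 160×15.4 = -1171 → no gain ✓.
Moderate (own payoff 988 − 124×1.2 = 839.2): to t=0 gives 229 → no gain ✓; to t=15.4 gives 1293 − 124×15.4 = -616.6 → no gain ✓.
Strong (own payoff 1293 − 87×15.4 = -46.8): to t=0 gives 229 → profitable ✗; to t=1.2 gives 988 − 87×1.2 = 883.6 → profitable ✗.
3 of the 6 constraints hold; not an equilibrium.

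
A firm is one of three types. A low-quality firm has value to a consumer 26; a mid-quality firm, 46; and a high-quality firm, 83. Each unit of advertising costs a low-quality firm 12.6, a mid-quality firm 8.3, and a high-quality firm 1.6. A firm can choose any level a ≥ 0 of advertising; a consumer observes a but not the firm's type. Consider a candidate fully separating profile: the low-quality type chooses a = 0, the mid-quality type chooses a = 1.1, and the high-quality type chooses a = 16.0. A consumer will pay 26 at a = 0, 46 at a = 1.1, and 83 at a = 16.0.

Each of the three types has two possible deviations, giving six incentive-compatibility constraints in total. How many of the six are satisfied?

5

Mid-quality (own payoff 46 − 8.3×1.1 = 36.87): to a=0 gives 26 → no gain ✓; to a=16.0 gives 83 − 8.3×16.0 = -49.8 → no gain ✓.
High-quality (own payoff 83 − 1.6×16.0 = 57.4): to a=0 gives 26 → no gain ✓; to a=1.1 gives 46 − 1.6×1.1 = 44.24 → no gain ✓.
Low-quality (own payoff 26): to a=1.1 gives 46 − 12.6×1.1 = 32.14 → profitable ✗; to a=16.0 gives 83 − 12.6×16.0 = -118.6 → no gain ✓.
5 of the 6 constraints hold; not an equilibrium.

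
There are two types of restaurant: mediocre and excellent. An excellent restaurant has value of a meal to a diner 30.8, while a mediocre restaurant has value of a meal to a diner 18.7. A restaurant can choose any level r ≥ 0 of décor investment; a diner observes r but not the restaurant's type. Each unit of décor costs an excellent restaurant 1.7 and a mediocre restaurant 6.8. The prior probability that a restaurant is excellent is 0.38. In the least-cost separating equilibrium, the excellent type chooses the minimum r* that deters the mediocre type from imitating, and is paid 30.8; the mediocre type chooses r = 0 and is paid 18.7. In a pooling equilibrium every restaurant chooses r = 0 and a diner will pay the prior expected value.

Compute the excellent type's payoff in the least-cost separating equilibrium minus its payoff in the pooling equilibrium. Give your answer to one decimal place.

4.5

Least-cost separating signal: r* solves 18.7 = 30.8 − 6.8·r*, so r* = (30.8 − 18.7)/6.8 ≈ 1.7794.
Excellent type's separating payoff: 30.8 − 1.7 × r* = 30.8 − 1.7 × (30.8 − 18.7)/6.8 = 30.8 − 20.57/6.8 = 27.775.
Pooling payoff: 0.38 × 30.8 + 0.62 × 18.7 = 23.298.
Difference: 27.775 − 23.298 = 4.477, i.e. 4.5 to one decimal place.
The excellent type prefers to separate.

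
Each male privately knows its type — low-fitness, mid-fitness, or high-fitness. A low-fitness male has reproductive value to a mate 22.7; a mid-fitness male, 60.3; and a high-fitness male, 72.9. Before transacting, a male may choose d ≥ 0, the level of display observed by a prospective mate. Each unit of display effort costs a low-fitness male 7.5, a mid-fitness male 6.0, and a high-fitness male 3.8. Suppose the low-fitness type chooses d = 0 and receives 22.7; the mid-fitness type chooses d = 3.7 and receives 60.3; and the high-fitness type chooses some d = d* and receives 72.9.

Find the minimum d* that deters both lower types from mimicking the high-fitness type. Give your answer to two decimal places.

Low-fitness type (on-path payoff 22.7) won't mimic when 22.7 ≥ 72.9 − 7.5·d*, i.e. d* ≥ 6.69.
Mid-fitness type (on-path payoff 60.3 − 6.0×3.7 = 38.1) won't mimic when 38.1 ≥ 72.9 − 6.0·d*, i.e. d* ≥ 5.80.
Both must hold, so d* = max(6.69, 5.80) = 6.69. The low-fitness type's constraint binds.

6.69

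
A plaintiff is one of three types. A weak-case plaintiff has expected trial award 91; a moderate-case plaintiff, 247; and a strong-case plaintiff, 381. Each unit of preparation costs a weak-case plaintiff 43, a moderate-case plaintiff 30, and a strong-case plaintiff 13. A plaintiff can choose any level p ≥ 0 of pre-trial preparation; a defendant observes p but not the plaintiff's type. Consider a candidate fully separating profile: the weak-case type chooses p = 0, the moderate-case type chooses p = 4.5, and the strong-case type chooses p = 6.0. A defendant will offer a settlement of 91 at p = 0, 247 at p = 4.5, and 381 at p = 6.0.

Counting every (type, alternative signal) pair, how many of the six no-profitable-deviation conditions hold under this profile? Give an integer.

4

Weak-case (own payoff 91): to p=4.5 gives 247 − 43×4.5 = 53.5 → no gain ✓; to p=6.0 gives 381 − 43×6.0 = 123 → profitable ✗.
Strong-case (own payoff 381 − 13×6.0 = 303): to p=0 gives 91 → no gain ✓; to p=4.5 gives 247 − 13×4.5 = 188.5 → no gain ✓.
Moderate-case (own payoff 247 − 30×4.5 = 112): to p=0 gives 91 → no gain ✓; to p=6.0 gives 381 − 30×6.0 = 201 → profitable ✗.
4 of the 6 constraints hold; not an equilibrium.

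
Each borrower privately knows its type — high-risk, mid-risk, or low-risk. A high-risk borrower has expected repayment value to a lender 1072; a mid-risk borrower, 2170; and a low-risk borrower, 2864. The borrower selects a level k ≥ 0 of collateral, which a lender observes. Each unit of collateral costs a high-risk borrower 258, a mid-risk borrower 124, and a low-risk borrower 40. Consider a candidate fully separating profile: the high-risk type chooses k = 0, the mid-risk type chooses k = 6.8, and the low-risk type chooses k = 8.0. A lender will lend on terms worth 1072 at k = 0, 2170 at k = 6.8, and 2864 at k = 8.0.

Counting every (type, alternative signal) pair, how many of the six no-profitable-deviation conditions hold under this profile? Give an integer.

5

Low-risk (own payoff 2864 − 40×8.0 = 2544): to k=0 gives 1072 → no gain ✓; to k=6.8 gives 2170 − 40×6.8 = 1898 → no gain ✓.
High-risk (own payoff 1072): to k=6.8 gives 2170 − 258×6.8 = 415.6 → no gain ✓; to k=8.0 gives 2864 − 258×8.0 = 800 → no gain ✓.
Mid-risk (own payoff 2170 − 124×6.8 = 1326.8): to k=0 gives 1072 → no gain ✓; to k=8.0 gives 2864 − 124×8.0 = 1872 → profitable ✗.
5 of the 6 constraints hold; not an equilibrium.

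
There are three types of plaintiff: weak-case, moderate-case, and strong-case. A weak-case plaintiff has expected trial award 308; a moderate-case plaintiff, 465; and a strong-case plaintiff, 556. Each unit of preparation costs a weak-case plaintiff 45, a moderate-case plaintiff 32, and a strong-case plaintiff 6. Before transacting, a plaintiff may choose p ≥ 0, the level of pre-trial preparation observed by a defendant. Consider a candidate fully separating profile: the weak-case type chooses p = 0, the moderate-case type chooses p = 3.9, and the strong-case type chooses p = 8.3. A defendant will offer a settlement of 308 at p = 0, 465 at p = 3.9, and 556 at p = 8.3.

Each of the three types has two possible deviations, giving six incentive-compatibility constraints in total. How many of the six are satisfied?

Moderate-case (own payoff 465 − 32×3.9 = 340.2): to p=0 gives 308 → no gain ✓; to p=8.3 gives 556 − 32×8.3 = 290.4 → no gain ✓.
Strong-case (own payoff 556 − 6×8.3 = 506.2): to p=0 gives 308 → no gain ✓; to p=3.9 gives 465 − 6×3.9 = 441.6 → no gain ✓.
Weak-case (own payoff 308): to p=3.9 gives 465 − 45×3.9 = 289.5 → no gain ✓; to p=8.3 gives 556 − 45×8.3 = 182.5 → no gain ✓.
6 of the 6 constraints hold; this profile is a separating equilibrium.

6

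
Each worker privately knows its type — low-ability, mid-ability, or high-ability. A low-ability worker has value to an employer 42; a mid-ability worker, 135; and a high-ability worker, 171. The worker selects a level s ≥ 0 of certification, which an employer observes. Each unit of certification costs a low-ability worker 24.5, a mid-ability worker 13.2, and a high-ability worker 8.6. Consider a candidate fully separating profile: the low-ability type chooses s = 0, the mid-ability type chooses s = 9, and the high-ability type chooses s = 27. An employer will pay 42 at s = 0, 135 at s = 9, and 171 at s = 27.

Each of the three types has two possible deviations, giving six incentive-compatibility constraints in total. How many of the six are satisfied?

3

Mid-ability (own payoff 135 − 13.2×9 = 16.2): to s=0 gives 42 → profitable ✗; to s=27 gives 171 − 13.2×27 = -185.4 → no gain ✓.
High-ability (own payoff 171 − 8.6×27 = -61.2): to s=0 gives 42 → profitable ✗; to s=9 gives 135 − 8.6×9 = 57.6 → profitable ✗.
Low-ability (own payoff 42): to s=9 gives 135 − 24.5×9 = -85.5 → no gain ✓; to s=27 gives 171 − 24.5×27 = -490.5 → no gain ✓.
3 of the 6 constraints hold; not an equilibrium.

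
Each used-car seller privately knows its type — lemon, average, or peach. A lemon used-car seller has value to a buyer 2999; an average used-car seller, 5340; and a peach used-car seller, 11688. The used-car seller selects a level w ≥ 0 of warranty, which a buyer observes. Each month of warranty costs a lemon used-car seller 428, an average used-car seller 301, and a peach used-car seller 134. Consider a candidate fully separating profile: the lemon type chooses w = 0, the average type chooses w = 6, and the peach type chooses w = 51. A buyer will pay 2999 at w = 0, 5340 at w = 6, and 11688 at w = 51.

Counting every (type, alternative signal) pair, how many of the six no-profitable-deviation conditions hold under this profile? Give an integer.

Lemon (own payoff 2999): to w=6 gives 5340 − 428×6 = 2772 → no gain ✓; to w=51 gives 11688 − 428×51 = -10140 → no gain ✓.
Average (own payoff 5340 − 301×6 = 3534): to w=0 gives 2999 → no gain ✓; to w=51 gives 11688 − 301×51 = -3663 → no gain ✓.
Peach (own payoff 11688 − 134×51 = 4854): to w=0 gives 2999 → no gain ✓; to w=6 gives 5340 − 134×6 = 4536 → no gain ✓.
6 of the 6 constraints hold; this profile is a separating equilibrium.

6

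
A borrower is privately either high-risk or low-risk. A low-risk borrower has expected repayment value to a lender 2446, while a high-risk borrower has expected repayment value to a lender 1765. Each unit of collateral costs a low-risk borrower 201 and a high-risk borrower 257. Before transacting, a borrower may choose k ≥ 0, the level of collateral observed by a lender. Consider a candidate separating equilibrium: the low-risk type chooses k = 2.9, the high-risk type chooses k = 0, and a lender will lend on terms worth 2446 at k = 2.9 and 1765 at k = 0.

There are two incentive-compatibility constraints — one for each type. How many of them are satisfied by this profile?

2

High-risk type: stay at 0 → 1765; mimic → 2446 − 257 × 2.9 = 1700.7. IC holds (1765 ≥ 1700.7).
Low-risk type: signal → 2446 − 201 × 2.9 = 1863.1; deviate to 0 → 1765. IC holds (1863.1 ≥ 1765).
2 of 2 constraints hold, so this is a separating equilibrium.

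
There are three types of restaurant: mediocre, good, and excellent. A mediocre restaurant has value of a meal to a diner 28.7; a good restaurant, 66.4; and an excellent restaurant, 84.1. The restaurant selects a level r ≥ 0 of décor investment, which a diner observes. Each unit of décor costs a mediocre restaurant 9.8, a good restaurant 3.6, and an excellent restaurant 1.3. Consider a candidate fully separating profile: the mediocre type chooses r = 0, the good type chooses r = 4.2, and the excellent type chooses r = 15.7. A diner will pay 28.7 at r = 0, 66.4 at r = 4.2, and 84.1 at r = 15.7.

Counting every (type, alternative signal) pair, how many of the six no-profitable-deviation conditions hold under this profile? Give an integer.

6

Excellent (own payoff 84.1 − 1.3×15.7 = 63.69): to r=0 gives 28.7 → no gain ✓; to r=4.2 gives 66.4 − 1.3×4.2 = 60.94 → no gain ✓.
Good (own payoff 66.4 − 3.6×4.2 = 51.28): to r=0 gives 28.7 → no gain ✓; to r=15.7 gives 84.1 − 3.6×15.7 = 27.58 → no gain ✓.
Mediocre (own payoff 28.7): to r=4.2 gives 66.4 − 9.8×4.2 = 25.24 → no gain ✓; to r=15.7 gives 84.1 − 9.8×15.7 = -69.76 → no gain ✓.
6 of the 6 constraints hold; this profile is a separating equilibrium.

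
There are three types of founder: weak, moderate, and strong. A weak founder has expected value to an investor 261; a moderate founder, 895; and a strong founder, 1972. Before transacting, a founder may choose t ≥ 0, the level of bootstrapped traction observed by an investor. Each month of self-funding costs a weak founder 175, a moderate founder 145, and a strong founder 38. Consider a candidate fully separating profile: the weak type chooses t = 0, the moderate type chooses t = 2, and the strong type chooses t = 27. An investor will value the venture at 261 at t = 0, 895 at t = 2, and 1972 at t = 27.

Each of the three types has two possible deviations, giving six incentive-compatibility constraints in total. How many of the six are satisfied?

Moderate (own payoff 895 − 145×2 = 605): to t=0 gives 261 → no gain ✓; to t=27 gives 1972 − 145×27 = -1943 → no gain ✓.
Weak (own payoff 261): to t=2 gives 895 − 175×2 = 545 → profitable ✗; to t=27 gives 1972 − 175×27 = -2753 → no gain ✓.
Strong (own payoff 1972 − 38×27 = 946): to t=0 gives 261 → no gain ✓; to t=2 gives 895 − 38×2 = 819 → no gain ✓.
5 of the 6 constraints hold; not an equilibrium.

5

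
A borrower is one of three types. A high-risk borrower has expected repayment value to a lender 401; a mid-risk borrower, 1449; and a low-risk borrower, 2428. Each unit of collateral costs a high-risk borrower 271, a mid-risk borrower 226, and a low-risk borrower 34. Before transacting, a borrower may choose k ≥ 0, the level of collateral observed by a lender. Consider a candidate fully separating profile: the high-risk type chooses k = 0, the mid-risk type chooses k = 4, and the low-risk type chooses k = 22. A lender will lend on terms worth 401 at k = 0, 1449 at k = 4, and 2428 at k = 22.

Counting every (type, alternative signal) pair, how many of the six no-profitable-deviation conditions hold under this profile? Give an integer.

High-risk (own payoff 401): to k=4 gives 1449 − 271×4 = 365 → no gain ✓; to k=22 gives 2428 − 271×22 = -3534 → no gain ✓.
Low-risk (own payoff 2428 − 34×22 = 1680): to k=0 gives 401 → no gain ✓; to k=4 gives 1449 − 34×4 = 1313 → no gain ✓.
Mid-risk (own payoff 1449 − 226×4 = 545): to k=0 gives 401 → no gain ✓; to k=22 gives 2428 − 226×22 = -2544 → no gain ✓.
6 of the 6 constraints hold; this profile is a separating equilibrium.

6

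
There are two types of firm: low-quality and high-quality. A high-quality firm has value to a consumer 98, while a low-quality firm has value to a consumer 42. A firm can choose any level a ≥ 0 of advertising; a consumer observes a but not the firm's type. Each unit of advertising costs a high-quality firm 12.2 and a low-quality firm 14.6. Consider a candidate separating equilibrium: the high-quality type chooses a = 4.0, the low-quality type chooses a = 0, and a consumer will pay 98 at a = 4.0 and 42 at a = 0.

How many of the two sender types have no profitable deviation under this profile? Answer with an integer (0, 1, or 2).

2

Low-quality type: stay at 0 → 42; mimic → 98 − 14.6 × 4.0 = 39.6. IC holds (42 ≥ 39.6).
High-quality type: signal → 98 − 12.2 × 4.0 = 49.2; deviate to 0 → 42. IC holds (49.2 ≥ 42).
2 of 2 constraints hold, so this is a separating equilibrium.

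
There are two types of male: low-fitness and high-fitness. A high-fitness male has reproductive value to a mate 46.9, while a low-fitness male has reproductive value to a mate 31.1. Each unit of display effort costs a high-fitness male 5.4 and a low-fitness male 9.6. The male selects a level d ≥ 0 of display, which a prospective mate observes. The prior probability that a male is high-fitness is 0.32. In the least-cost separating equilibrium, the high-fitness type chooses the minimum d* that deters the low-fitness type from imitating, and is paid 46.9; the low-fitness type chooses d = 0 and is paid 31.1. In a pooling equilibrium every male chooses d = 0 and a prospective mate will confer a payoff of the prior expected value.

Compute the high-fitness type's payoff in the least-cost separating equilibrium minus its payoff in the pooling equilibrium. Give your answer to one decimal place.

Least-cost separating signal: d* solves 31.1 = 46.9 − 9.6·d*, so d* = (46.9 − 31.1)/9.6 ≈ 1.6458.
High-fitness type's separating payoff: 46.9 − 5.4 × d* = 46.9 − 5.4 × (46.9 − 31.1)/9.6 = 46.9 − 85.32/9.6 ≈ 38.013.
Pooling payoff: 0.32 × 46.9 + 0.68 × 31.1 = 36.156.
Difference: 38.013 − 36.156 = 1.857, i.e. 1.9 to one decimal place.
The high-fitness type prefers to separate.

1.9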